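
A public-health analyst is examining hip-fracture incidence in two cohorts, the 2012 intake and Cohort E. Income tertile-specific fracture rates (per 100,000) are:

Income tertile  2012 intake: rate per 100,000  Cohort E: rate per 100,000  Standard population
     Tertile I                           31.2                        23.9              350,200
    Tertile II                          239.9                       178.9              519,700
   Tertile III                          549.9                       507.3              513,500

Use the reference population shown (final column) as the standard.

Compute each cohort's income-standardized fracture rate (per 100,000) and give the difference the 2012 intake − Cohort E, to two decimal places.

Standard total = 1,383,400; weights = 0.2531, 0.3757, 0.3712.
The 2012 intake: 0.2531×31.2 + 0.3757×239.9 + 0.3712×549.9 = 302.1367 per 100,000.
Cohort E: 0.2531×23.9 + 0.3757×178.9 + 0.3712×507.3 = 261.5604 per 100,000.
Difference = 302.1367 − 261.5604 = 40.5763.

40.58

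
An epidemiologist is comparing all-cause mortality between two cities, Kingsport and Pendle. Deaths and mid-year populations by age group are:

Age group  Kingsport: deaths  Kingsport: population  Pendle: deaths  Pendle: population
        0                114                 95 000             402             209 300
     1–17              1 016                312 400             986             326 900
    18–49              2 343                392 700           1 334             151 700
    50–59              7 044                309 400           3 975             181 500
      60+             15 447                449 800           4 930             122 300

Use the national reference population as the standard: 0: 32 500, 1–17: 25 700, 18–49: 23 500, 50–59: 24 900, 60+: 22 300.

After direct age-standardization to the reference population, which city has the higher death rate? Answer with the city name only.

Pendle

Age-specific rates per 1 000 for Kingsport: 1.200, 3.252, 5.966, 22.767, 34.342.
For Pendle: 1.921, 3.016, 8.794, 21.901, 40.311.
Standard total = 128 900; weights = 0.2521, 0.1994, 0.1823, 0.1932, 0.1730.
Kingsport: 0.2521×1.200 + 0.1994×3.252 + 0.1823×5.966 + 0.1932×22.767 + 0.1730×34.342 = 12.3779 per 1 000.
Pendle: 0.2521×1.921 + 0.1994×3.016 + 0.1823×8.794 + 0.1932×21.901 + 0.1730×40.311 = 13.8933 per 1 000.
The crude rates (16.65 vs 11.72) would put Kingsport higher, but that reflects its age composition; once standardized to a common age structure, Pendle has the higher underlying rate.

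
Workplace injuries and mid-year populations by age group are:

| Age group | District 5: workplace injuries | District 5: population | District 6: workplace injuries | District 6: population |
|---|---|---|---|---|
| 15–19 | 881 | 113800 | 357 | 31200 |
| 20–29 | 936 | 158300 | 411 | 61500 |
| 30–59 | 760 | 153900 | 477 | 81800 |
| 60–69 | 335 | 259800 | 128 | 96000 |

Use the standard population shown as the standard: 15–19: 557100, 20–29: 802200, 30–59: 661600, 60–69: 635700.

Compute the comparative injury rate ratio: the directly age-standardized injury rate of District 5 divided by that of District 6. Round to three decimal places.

Age-specific rates per 10000 for District 5: 77.42, 59.13, 49.38, 12.89.
For District 6: 114.42, 66.83, 58.31, 13.33.
Standard total = 2656600; weights = 0.2097, 0.3020, 0.2490, 0.2393.
District 5: 0.2097×77.42 + 0.3020×59.13 + 0.2490×49.38 + 0.2393×12.89 = 49.4730 per 10000.
District 6: 0.2097×114.42 + 0.3020×66.83 + 0.2490×58.31 + 0.2393×13.33 = 61.8879 per 10000.
Ratio = 49.4730 ÷ 61.8879 = 0.79940.

0.799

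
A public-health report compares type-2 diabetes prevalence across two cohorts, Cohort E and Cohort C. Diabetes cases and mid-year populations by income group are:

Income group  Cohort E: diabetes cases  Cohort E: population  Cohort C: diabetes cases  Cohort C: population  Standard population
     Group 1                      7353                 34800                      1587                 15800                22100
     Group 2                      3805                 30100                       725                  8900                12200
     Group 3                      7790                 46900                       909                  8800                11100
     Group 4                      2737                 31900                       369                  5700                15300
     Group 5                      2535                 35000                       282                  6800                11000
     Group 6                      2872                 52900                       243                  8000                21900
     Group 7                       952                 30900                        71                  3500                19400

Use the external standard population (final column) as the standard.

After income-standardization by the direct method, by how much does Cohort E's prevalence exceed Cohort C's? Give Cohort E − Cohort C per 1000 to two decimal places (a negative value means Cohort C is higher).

45.01

Income-specific rates per 1000 for Cohort E: 211.293, 126.412, 166.098, 85.799, 72.429, 54.291, 30.809.
For Cohort C: 100.443, 81.461, 103.295, 64.737, 41.471, 30.375, 20.286.
Standard total = 113000; weights = 0.1956, 0.1080, 0.0982, 0.1354, 0.0973, 0.1938, 0.1717.
Cohort E: 0.1956×211.293 + 0.1080×126.412 + 0.0982×166.098 + 0.1354×85.799 + 0.0973×72.429 + 0.1938×54.291 + 0.1717×30.809 = 105.7664 per 1000.
Cohort C: 0.1956×100.443 + 0.1080×81.461 + 0.0982×103.295 + 0.1354×64.737 + 0.0973×41.471 + 0.1938×30.375 + 0.1717×20.286 = 60.7575 per 1000.
Difference = 105.7664 − 60.7575 = 45.0090.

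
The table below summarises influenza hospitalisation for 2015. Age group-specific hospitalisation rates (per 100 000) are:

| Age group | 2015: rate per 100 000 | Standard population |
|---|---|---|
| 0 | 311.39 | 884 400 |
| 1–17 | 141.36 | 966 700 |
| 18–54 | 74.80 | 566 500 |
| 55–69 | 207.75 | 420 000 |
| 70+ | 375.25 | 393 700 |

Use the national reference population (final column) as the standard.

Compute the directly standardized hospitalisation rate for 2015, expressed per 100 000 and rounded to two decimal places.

213.35

Standard total = 3 231 300; weights = 0.2737, 0.2992, 0.1753, 0.1300, 0.1218.
Standardized rate: 0.2737×311.39 + 0.2992×141.36 + 0.1753×74.80 + 0.1300×207.75 + 0.1218×375.25 = 213.3541 per 100 000.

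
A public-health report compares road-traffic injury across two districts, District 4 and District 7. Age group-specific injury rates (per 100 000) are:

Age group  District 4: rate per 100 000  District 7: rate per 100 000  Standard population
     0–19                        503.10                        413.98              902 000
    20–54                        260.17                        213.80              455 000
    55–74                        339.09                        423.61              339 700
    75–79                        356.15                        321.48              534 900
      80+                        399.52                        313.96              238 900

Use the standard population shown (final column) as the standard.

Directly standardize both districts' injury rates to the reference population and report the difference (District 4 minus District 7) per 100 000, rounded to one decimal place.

Standard total = 2 470 500; weights = 0.3651, 0.1842, 0.1375, 0.2165, 0.0967.
District 4: 0.3651×503.10 + 0.1842×260.17 + 0.1375×339.09 + 0.2165×356.15 + 0.0967×399.52 = 393.9738 per 100 000.
District 7: 0.3651×413.98 + 0.1842×213.80 + 0.1375×423.61 + 0.2165×321.48 + 0.0967×313.96 = 348.7367 per 100 000.
Difference = 393.9738 − 348.7367 = 45.2372.

45.2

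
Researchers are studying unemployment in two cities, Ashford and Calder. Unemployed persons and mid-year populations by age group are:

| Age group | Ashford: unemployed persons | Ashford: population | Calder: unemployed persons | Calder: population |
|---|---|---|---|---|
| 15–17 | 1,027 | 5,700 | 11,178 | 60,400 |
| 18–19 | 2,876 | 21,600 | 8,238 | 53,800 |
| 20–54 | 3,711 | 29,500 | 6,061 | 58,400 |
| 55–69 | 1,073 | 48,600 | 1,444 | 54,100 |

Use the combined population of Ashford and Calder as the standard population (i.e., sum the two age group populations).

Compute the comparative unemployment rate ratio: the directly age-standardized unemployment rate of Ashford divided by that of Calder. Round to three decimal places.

0.990

Age-specific rates per 1,000 for Ashford: 180.175, 133.148, 125.797, 22.078.
For Calder: 185.066, 153.123, 103.784, 26.691.
Combined standard total = 332,100; weights = 0.1990, 0.2270, 0.2647, 0.3092.
Ashford: 0.1990×180.175 + 0.2270×133.148 + 0.2647×125.797 + 0.3092×22.078 = 106.2148 per 1,000.
Calder: 0.1990×185.066 + 0.2270×153.123 + 0.2647×103.784 + 0.3092×26.691 = 107.3236 per 1,000.
Ratio = 106.2148 ÷ 107.3236 = 0.98967.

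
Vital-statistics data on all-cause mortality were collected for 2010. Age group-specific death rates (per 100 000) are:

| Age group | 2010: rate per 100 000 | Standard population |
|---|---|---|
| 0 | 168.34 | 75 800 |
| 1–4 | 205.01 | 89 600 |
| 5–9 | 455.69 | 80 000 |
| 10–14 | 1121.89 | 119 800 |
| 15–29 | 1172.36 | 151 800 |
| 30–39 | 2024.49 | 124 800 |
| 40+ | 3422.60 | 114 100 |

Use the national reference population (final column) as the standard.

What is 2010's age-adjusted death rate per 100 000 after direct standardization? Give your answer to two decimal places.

1353.52

Standard total = 755 900; weights = 0.1003, 0.1185, 0.1058, 0.1585, 0.2008, 0.1651, 0.1509.
Standardized rate: 0.1003×168.34 + 0.1185×205.01 + 0.1058×455.69 + 0.1585×1121.89 + 0.2008×1172.36 + 0.1651×2024.49 + 0.1509×3422.60 = 1353.5202 per 100 000.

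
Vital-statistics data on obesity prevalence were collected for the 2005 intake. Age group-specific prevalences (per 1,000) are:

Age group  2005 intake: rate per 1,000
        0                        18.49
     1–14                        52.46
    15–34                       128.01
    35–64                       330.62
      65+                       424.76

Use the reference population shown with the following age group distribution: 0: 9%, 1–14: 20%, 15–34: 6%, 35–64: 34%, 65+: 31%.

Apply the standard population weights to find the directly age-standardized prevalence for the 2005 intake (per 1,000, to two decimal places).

Standard weights: 0.09, 0.20, 0.06, 0.34, 0.31.
Standardized rate: 0.0900×18.49 + 0.2000×52.46 + 0.0600×128.01 + 0.3400×330.62 + 0.3100×424.76 = 263.9231 per 1,000.

263.92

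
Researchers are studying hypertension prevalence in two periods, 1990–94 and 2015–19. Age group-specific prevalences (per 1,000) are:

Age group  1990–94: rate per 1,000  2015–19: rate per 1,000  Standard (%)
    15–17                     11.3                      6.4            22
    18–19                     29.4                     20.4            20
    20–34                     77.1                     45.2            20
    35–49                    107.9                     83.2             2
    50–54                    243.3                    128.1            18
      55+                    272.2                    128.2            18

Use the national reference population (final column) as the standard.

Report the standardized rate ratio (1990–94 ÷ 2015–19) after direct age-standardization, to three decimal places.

Standard weights: 0.22, 0.20, 0.20, 0.02, 0.18, 0.18.
1990–94: 0.2200×11.3 + 0.2000×29.4 + 0.2000×77.1 + 0.0200×107.9 + 0.1800×243.3 + 0.1800×272.2 = 118.7340 per 1,000.
2015–19: 0.2200×6.4 + 0.2000×20.4 + 0.2000×45.2 + 0.0200×83.2 + 0.1800×128.1 + 0.1800×128.2 = 62.3260 per 1,000.
Ratio = 118.7340 ÷ 62.3260 = 1.90505.

1.905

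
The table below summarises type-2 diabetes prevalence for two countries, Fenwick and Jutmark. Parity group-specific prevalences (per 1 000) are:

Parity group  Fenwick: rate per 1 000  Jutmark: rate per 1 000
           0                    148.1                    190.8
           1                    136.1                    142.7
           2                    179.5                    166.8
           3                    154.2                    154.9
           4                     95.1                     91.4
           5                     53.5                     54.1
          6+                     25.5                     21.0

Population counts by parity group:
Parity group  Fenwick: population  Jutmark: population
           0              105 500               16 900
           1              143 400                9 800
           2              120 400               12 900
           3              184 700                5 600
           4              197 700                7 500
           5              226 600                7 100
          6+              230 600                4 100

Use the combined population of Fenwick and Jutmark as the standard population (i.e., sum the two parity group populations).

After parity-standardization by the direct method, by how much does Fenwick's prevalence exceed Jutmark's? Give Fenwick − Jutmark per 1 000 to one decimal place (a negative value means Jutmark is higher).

-2.4

Combined standard total = 1 272 800; weights = 0.0962, 0.1204, 0.1047, 0.1495, 0.1612, 0.1836, 0.1844.
Fenwick: 0.0962×148.1 + 0.1204×136.1 + 0.1047×179.5 + 0.1495×154.2 + 0.1612×95.1 + 0.1836×53.5 + 0.1844×25.5 = 102.3349 per 1 000.
Jutmark: 0.0962×190.8 + 0.1204×142.7 + 0.1047×166.8 + 0.1495×154.9 + 0.1612×91.4 + 0.1836×54.1 + 0.1844×21.0 = 104.6941 per 1 000.
Difference = 102.3349 − 104.6941 = -2.3592.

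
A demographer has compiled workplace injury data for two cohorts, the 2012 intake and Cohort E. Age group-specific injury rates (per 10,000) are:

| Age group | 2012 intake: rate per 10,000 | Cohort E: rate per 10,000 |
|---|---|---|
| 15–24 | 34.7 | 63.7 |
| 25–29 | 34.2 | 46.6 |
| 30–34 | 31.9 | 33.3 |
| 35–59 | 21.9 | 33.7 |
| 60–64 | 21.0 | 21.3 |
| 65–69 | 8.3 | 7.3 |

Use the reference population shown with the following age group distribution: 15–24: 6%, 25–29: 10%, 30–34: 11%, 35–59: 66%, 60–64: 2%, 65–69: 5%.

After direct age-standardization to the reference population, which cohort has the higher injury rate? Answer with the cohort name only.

Cohort E

Standard weights: 0.06, 0.10, 0.11, 0.66, 0.02, 0.05.
The 2012 intake: 0.0600×34.7 + 0.1000×34.2 + 0.1100×31.9 + 0.6600×21.9 + 0.0200×21.0 + 0.0500×8.3 = 24.3000 per 10,000.
Cohort E: 0.0600×63.7 + 0.1000×46.6 + 0.1100×33.3 + 0.6600×33.7 + 0.0200×21.3 + 0.0500×7.3 = 35.1780 per 10,000.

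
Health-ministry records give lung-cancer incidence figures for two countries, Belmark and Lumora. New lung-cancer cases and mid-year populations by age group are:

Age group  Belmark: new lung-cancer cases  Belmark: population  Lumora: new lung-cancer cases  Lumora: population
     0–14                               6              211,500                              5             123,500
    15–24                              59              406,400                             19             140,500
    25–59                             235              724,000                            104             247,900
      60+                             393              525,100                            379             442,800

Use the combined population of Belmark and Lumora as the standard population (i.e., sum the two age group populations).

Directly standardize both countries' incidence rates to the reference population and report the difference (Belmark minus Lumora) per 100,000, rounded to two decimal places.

-6.91

Age-specific rates per 100,000 for Belmark: 2.84, 14.52, 32.46, 74.84.
For Lumora: 4.05, 13.52, 41.95, 85.59.
Combined standard total = 2,821,700; weights = 0.1187, 0.1938, 0.3444, 0.3430.
Belmark: 0.1187×2.84 + 0.1938×14.52 + 0.3444×32.46 + 0.3430×74.84 = 40.0032 per 100,000.
Lumora: 0.1187×4.05 + 0.1938×13.52 + 0.3444×41.95 + 0.3430×85.59 = 46.9114 per 100,000.
Difference = 40.0032 − 46.9114 = -6.9082.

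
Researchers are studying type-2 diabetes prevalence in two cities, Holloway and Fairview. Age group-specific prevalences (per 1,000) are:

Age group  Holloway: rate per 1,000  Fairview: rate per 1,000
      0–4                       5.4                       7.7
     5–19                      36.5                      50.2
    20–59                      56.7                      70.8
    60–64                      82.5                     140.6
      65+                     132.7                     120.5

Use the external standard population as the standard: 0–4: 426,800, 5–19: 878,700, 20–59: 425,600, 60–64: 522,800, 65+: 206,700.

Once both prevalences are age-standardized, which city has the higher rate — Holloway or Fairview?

Standard total = 2,460,600; weights = 0.1735, 0.3571, 0.1730, 0.2125, 0.0840.
Holloway: 0.1735×5.4 + 0.3571×36.5 + 0.1730×56.7 + 0.2125×82.5 + 0.0840×132.7 = 52.4542 per 1,000.
Fairview: 0.1735×7.7 + 0.3571×50.2 + 0.1730×70.8 + 0.2125×140.6 + 0.0840×120.5 = 71.5039 per 1,000.

Fairview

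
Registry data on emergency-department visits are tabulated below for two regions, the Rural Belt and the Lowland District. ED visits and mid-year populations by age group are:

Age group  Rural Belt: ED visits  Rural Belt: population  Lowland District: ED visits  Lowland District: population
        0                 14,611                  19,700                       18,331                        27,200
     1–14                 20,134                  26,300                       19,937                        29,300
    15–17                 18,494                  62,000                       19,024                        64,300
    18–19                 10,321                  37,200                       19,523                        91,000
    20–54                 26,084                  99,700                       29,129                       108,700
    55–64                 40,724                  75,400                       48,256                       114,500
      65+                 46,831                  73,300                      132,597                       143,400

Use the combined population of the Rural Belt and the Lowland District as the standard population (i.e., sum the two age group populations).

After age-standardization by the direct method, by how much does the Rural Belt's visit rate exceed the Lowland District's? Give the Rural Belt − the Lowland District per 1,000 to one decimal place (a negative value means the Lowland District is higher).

-25.1

Age-specific rates per 1,000 for the Rural Belt: 741.675, 765.551, 298.290, 277.446, 261.625, 540.106, 638.895.
For the Lowland District: 673.934, 680.444, 295.863, 214.538, 267.976, 421.450, 924.665.
Combined standard total = 972,000; weights = 0.0483, 0.0572, 0.1299, 0.1319, 0.2144, 0.1954, 0.2229.
The Rural Belt: 0.0483×741.675 + 0.0572×765.551 + 0.1299×298.290 + 0.1319×277.446 + 0.2144×261.625 + 0.1954×540.106 + 0.2229×638.895 = 458.9807 per 1,000.
The Lowland District: 0.0483×673.934 + 0.0572×680.444 + 0.1299×295.863 + 0.1319×214.538 + 0.2144×267.976 + 0.1954×421.450 + 0.2229×924.665 = 484.1214 per 1,000.
Difference = 458.9807 − 484.1214 = -25.1407.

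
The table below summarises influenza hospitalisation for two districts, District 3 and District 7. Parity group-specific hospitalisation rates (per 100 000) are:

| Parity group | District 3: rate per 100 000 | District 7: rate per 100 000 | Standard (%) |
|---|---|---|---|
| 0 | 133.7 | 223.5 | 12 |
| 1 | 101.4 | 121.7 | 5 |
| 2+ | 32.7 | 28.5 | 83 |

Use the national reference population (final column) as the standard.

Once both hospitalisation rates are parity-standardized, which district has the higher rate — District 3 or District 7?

Standard weights: 0.12, 0.05, 0.83.
District 3: 0.1200×133.7 + 0.0500×101.4 + 0.8300×32.7 = 48.2550 per 100 000.
District 7: 0.1200×223.5 + 0.0500×121.7 + 0.8300×28.5 = 56.5600 per 100 000.

District 7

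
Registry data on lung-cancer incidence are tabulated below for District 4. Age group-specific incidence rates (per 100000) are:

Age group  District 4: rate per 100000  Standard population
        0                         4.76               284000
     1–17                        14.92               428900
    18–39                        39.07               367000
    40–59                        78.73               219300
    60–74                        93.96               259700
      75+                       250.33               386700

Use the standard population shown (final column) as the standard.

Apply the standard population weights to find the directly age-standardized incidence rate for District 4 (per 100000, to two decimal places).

82.52

Standard total = 1945600; weights = 0.1460, 0.2204, 0.1886, 0.1127, 0.1335, 0.1988.
Standardized rate: 0.1460×4.76 + 0.2204×14.92 + 0.1886×39.07 + 0.1127×78.73 + 0.1335×93.96 + 0.1988×250.33 = 82.5243 per 100000.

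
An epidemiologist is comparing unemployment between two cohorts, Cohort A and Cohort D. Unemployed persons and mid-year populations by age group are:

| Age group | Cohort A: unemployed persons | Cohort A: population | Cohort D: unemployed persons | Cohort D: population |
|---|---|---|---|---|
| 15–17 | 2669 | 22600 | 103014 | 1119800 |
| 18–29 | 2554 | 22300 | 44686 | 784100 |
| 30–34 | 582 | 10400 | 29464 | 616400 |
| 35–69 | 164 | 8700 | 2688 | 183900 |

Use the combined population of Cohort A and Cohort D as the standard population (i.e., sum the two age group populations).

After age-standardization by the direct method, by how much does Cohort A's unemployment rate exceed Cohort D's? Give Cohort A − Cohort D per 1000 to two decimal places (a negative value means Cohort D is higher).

29.68

Age-specific rates per 1000 for Cohort A: 118.097, 114.529, 55.962, 18.851.
For Cohort D: 91.993, 56.990, 47.800, 14.617.
Combined standard total = 2768200; weights = 0.4127, 0.2913, 0.2264, 0.0696.
Cohort A: 0.4127×118.097 + 0.2913×114.529 + 0.2264×55.962 + 0.0696×18.851 = 96.0834 per 1000.
Cohort D: 0.4127×91.993 + 0.2913×56.990 + 0.2264×47.800 + 0.0696×14.617 = 66.4064 per 1000.
Difference = 96.0834 − 66.4064 = 29.6770.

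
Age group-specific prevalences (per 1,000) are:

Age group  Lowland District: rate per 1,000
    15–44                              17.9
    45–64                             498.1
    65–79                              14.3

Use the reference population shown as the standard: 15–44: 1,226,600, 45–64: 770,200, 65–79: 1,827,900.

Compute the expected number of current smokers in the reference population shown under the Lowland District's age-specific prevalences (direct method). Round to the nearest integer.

Expected current smokers = Σ (standard pop × age-specific rate ÷ 1,000)
= 1,226,600×17.9/1,000 + 770,200×498.1/1,000 + 1,827,900×14.3/1,000
= 21956.14 + 383636.62 + 26138.97 = 431731.73.

431732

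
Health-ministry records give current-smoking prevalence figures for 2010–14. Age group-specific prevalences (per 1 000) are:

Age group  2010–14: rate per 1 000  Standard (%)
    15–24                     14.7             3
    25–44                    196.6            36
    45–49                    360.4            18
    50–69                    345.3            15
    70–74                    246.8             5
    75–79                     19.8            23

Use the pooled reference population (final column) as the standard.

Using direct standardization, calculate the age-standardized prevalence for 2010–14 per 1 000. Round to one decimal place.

Standard weights: 0.03, 0.36, 0.18, 0.15, 0.05, 0.23.
Standardized rate: 0.0300×14.7 + 0.3600×196.6 + 0.1800×360.4 + 0.1500×345.3 + 0.0500×246.8 + 0.2300×19.8 = 204.7780 per 1 000.

204.8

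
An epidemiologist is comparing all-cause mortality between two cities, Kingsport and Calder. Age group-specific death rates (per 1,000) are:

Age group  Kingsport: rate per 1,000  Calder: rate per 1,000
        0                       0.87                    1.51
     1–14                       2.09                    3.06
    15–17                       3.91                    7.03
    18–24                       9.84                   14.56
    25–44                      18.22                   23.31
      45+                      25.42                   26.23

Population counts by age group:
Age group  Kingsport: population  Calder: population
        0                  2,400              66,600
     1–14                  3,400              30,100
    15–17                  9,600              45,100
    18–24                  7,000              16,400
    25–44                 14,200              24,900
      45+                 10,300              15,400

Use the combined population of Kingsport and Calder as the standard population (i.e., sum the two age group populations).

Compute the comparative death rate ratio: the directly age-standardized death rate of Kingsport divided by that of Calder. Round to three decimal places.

Combined standard total = 245,400; weights = 0.2812, 0.1365, 0.2229, 0.0954, 0.1593, 0.1047.
Kingsport: 0.2812×0.87 + 0.1365×2.09 + 0.2229×3.91 + 0.0954×9.84 + 0.1593×18.22 + 0.1047×25.42 = 7.9049 per 1,000.
Calder: 0.2812×1.51 + 0.1365×3.06 + 0.2229×7.03 + 0.0954×14.56 + 0.1593×23.31 + 0.1047×26.23 = 10.2587 per 1,000.
Ratio = 7.9049 ÷ 10.2587 = 0.77056.

0.771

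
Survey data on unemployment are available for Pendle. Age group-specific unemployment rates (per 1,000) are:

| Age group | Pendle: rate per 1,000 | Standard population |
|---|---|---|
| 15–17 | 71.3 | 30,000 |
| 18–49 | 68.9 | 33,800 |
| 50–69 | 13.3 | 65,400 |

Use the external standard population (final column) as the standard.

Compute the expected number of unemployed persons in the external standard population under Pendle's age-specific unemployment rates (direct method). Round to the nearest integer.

5338

Expected unemployed persons = Σ (standard pop × age-specific rate ÷ 1,000)
= 30,000×71.3/1,000 + 33,800×68.9/1,000 + 65,400×13.3/1,000
= 2139.00 + 2328.82 + 869.82 = 5337.64.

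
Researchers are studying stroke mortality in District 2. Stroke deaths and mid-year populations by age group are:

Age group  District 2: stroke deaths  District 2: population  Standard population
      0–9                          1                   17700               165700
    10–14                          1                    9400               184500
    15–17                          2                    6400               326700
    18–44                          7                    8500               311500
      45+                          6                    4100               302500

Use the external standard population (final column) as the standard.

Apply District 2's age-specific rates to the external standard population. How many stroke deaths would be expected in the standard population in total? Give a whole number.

Age-specific rates per 100000 for District 2: 5.65, 10.64, 31.25, 82.35, 146.34.
Expected stroke deaths = Σ (standard pop × age-specific rate ÷ 100000)
= 165700×5.65/100000 + 184500×10.64/100000 + 326700×31.25/100000 + 311500×82.35/100000 + 302500×146.34/100000
= 9.36 + 19.63 + 102.09 + 256.53 + 442.68 = 830.30.

830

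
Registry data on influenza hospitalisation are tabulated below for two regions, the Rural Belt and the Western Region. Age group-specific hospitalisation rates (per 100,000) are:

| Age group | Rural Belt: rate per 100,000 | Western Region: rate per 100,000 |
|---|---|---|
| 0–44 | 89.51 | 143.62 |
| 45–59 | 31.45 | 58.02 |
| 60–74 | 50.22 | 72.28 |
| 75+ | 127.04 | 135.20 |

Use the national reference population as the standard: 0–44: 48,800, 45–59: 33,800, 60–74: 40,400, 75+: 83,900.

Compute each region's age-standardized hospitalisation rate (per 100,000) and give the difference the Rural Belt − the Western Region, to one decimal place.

Standard total = 206,900; weights = 0.2359, 0.1634, 0.1953, 0.4055.
The Rural Belt: 0.2359×89.51 + 0.1634×31.45 + 0.1953×50.22 + 0.4055×127.04 = 87.5720 per 100,000.
The Western Region: 0.2359×143.62 + 0.1634×58.02 + 0.1953×72.28 + 0.4055×135.20 = 112.2916 per 100,000.
Difference = 87.5720 − 112.2916 = -24.7196.

-24.7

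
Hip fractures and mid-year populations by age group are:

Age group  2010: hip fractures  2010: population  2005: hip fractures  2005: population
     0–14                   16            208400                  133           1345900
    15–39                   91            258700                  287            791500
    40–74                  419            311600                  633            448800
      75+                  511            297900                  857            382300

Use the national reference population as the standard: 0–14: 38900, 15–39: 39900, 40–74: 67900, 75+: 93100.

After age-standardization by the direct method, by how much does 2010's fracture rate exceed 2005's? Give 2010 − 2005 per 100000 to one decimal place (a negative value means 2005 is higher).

-22.8

Age-specific rates per 100000 for 2010: 7.68, 35.18, 134.47, 171.53.
For 2005: 9.88, 36.26, 141.04, 224.17.
Standard total = 239800; weights = 0.1622, 0.1664, 0.2832, 0.3882.
2010: 0.1622×7.68 + 0.1664×35.18 + 0.2832×134.47 + 0.3882×171.53 = 111.7695 per 100000.
2005: 0.1622×9.88 + 0.1664×36.26 + 0.2832×141.04 + 0.3882×224.17 = 134.6046 per 100000.
Difference = 111.7695 − 134.6046 = -22.8351.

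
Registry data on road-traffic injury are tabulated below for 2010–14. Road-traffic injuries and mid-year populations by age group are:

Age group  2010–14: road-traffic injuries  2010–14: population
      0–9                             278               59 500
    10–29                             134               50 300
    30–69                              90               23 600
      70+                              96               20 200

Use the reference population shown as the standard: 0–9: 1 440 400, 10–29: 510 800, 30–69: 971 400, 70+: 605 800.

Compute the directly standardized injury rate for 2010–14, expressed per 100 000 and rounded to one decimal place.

415.9

Age-specific rates per 100 000 for 2010–14: 467.23, 266.40, 381.36, 475.25.
Standard total = 3 528 400; weights = 0.4082, 0.1448, 0.2753, 0.1717.
Standardized rate: 0.4082×467.23 + 0.1448×266.40 + 0.2753×381.36 + 0.1717×475.25 = 415.8898 per 100 000.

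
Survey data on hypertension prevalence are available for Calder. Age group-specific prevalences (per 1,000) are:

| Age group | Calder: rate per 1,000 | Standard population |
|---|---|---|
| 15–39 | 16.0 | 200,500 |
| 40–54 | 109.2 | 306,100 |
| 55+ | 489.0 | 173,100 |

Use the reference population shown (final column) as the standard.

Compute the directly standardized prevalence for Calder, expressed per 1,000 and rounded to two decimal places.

Standard total = 679,700; weights = 0.2950, 0.4503, 0.2547.
Standardized rate: 0.2950×16.0 + 0.4503×109.2 + 0.2547×489.0 = 178.4317 per 1,000.

178.43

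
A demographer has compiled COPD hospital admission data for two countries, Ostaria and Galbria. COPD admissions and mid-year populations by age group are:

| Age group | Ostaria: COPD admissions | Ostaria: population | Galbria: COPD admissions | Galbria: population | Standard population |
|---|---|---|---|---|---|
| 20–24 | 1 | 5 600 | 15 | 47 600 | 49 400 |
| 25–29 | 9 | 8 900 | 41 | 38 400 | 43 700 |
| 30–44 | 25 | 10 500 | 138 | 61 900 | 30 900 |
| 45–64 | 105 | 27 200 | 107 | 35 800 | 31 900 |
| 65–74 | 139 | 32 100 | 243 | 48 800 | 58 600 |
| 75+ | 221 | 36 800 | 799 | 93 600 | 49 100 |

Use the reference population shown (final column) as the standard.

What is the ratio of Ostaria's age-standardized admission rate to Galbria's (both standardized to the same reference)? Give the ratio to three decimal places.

0.852

Age-specific rates per 10 000 for Ostaria: 1.79, 10.11, 23.81, 38.60, 43.30, 60.05.
For Galbria: 3.15, 10.68, 22.29, 29.89, 49.80, 85.36.
Standard total = 263 600; weights = 0.1874, 0.1658, 0.1172, 0.1210, 0.2223, 0.1863.
Ostaria: 0.1874×1.79 + 0.1658×10.11 + 0.1172×23.81 + 0.1210×38.60 + 0.2223×43.30 + 0.1863×60.05 = 30.2862 per 10 000.
Galbria: 0.1874×3.15 + 0.1658×10.68 + 0.1172×22.29 + 0.1210×29.89 + 0.2223×49.80 + 0.1863×85.36 = 35.5611 per 10 000.
Ratio = 30.2862 ÷ 35.5611 = 0.85167.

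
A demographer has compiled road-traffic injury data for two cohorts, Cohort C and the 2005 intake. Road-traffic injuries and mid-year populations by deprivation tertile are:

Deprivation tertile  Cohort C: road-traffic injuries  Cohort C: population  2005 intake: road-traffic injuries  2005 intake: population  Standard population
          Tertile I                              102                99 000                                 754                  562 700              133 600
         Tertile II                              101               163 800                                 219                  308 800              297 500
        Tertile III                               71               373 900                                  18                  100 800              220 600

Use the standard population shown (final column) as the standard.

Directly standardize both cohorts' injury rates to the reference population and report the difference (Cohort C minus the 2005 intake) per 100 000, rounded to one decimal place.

-10.2

Deprivation-specific rates per 100 000 for Cohort C: 103.03, 61.66, 18.99.
For the 2005 intake: 134.00, 70.92, 17.86.
Standard total = 651 700; weights = 0.2050, 0.4565, 0.3385.
Cohort C: 0.2050×103.03 + 0.4565×61.66 + 0.3385×18.99 = 55.6972 per 100 000.
The 2005 intake: 0.2050×134.00 + 0.4565×70.92 + 0.3385×17.86 = 65.8890 per 100 000.
Difference = 55.6972 − 65.8890 = -10.1918.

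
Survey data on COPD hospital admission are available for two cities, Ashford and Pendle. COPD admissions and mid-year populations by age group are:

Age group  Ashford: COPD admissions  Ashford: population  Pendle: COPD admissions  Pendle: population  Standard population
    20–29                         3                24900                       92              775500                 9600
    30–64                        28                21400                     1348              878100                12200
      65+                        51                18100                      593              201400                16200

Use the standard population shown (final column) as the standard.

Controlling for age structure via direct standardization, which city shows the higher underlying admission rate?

Pendle

Age-specific rates per 10000 for Ashford: 1.20, 13.08, 28.18.
For Pendle: 1.19, 15.35, 29.44.
Standard total = 38000; weights = 0.2526, 0.3211, 0.4263.
Ashford: 0.2526×1.20 + 0.3211×13.08 + 0.4263×28.18 = 16.5173 per 10000.
Pendle: 0.2526×1.19 + 0.3211×15.35 + 0.4263×29.44 = 17.7807 per 10000.
The crude rates (12.73 vs 10.96) would put Ashford higher, but that reflects its age composition; once standardized to a common age structure, Pendle has the higher underlying rate.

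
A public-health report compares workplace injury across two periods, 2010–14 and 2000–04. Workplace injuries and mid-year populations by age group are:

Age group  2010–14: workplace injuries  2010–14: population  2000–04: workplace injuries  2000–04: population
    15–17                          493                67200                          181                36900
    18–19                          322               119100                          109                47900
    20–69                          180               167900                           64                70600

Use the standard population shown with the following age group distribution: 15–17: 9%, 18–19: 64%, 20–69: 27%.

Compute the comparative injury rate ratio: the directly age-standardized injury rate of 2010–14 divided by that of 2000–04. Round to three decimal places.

Age-specific rates per 10000 for 2010–14: 73.36, 27.04, 10.72.
For 2000–04: 49.05, 22.76, 9.07.
Standard weights: 0.09, 0.64, 0.27.
2010–14: 0.0900×73.36 + 0.6400×27.04 + 0.2700×10.72 = 26.8004 per 10000.
2000–04: 0.0900×49.05 + 0.6400×22.76 + 0.2700×9.07 = 21.4259 per 10000.
Ratio = 26.8004 ÷ 21.4259 = 1.25084.

1.251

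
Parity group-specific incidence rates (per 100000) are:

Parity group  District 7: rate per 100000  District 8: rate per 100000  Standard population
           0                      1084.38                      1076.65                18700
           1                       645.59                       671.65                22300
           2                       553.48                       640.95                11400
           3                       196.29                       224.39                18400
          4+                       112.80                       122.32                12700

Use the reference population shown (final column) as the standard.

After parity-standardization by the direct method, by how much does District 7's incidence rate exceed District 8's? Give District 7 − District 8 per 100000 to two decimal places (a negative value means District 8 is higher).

Standard total = 83500; weights = 0.2240, 0.2671, 0.1365, 0.2204, 0.1521.
District 7: 0.2240×1084.38 + 0.2671×645.59 + 0.1365×553.48 + 0.2204×196.29 + 0.1521×112.80 = 551.2399 per 100000.
District 8: 0.2240×1076.65 + 0.2671×671.65 + 0.1365×640.95 + 0.2204×224.39 + 0.1521×122.32 = 576.0505 per 100000.
Difference = 551.2399 − 576.0505 = -24.8106.

-24.81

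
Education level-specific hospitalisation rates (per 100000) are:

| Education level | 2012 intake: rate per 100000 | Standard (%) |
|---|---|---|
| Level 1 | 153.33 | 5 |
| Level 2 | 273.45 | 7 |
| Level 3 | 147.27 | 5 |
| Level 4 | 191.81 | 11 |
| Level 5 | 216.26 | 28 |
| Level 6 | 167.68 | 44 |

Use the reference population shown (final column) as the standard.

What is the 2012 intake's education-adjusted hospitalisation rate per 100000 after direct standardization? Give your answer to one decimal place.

Standard weights: 0.05, 0.07, 0.05, 0.11, 0.28, 0.44.
Standardized rate: 0.0500×153.33 + 0.0700×273.45 + 0.0500×147.27 + 0.1100×191.81 + 0.2800×216.26 + 0.4400×167.68 = 189.6026 per 100000.

189.6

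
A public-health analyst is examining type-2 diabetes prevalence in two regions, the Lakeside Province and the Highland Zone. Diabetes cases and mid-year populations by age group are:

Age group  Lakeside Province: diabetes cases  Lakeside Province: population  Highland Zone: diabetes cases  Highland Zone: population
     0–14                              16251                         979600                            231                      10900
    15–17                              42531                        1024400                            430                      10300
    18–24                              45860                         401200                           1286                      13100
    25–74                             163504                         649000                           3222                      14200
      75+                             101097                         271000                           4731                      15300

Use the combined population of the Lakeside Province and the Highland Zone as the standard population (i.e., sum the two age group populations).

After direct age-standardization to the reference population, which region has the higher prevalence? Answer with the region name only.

Lakeside Province

Age-specific rates per 1000 for the Lakeside Province: 16.589, 41.518, 114.307, 251.932, 373.052.
For the Highland Zone: 21.193, 41.748, 98.168, 226.901, 309.216.
Combined standard total = 3389000; weights = 0.2923, 0.3053, 0.1222, 0.1957, 0.0845.
The Lakeside Province: 0.2923×16.589 + 0.3053×41.518 + 0.1222×114.307 + 0.1957×251.932 + 0.0845×373.052 = 112.3146 per 1000.
The Highland Zone: 0.2923×21.193 + 0.3053×41.748 + 0.1222×98.168 + 0.1957×226.901 + 0.0845×309.216 = 101.4659 per 1000.
The crude rates (111.04 vs 155.17) would put the Highland Zone higher, but that reflects its age composition; once standardized to a common age structure, the Lakeside Province has the higher underlying rate.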